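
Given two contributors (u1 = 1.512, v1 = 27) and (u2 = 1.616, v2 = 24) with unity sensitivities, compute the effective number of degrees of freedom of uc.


uc = sqrt(u1^2 + u2^2) = sqrt(1.512^2 + 1.616^2) = 2.2130522
v_eff = uc^4 / (u1^4/v1 + u2^4/v2)
= 2.2130522^4 / (1.512^4/27 + 1.616^4/24)
= 23.986486 / 0.47772665
v_eff = 50.2096

50.2096


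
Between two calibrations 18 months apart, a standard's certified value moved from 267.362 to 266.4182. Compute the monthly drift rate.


rate = (v2 - v1) / months
= (266.4182 - 267.362) / 18
= -0.9438 / 18
= -0.0524

-0.0524


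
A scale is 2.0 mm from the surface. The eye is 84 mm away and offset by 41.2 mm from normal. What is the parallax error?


error = h * offset / d
= 2.0 * 41.2 / 84
= 0.9810

0.9810


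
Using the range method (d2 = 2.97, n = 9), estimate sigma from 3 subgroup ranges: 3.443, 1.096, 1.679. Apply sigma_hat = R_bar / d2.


R_bar = (3.443 + 1.096 + 1.679) / 3
R_bar = 6.218 / 3 = 2.0726667
sigma_hat = R_bar / d2 = 2.0726667 / 2.97 = 0.6979

0.6979


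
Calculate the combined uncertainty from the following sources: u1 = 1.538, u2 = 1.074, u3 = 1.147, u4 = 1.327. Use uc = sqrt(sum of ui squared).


uc = sqrt(1.538^2 + 1.074^2 + 1.147^2 + 1.327^2)
uc = sqrt(6.595458)
uc = 2.5682

2.5682


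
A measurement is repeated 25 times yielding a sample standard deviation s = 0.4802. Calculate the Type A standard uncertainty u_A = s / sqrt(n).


u_A = s / sqrt(n)
u_A = 0.4802 / sqrt(25)
u_A = 0.4802 / 5
u_A = 0.0960

0.0960


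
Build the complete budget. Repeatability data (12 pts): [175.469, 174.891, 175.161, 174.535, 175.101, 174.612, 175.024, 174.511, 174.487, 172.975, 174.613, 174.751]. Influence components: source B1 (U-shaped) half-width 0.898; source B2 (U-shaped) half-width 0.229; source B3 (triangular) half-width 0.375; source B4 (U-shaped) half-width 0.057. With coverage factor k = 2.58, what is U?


mean = (175.469 + 174.891 + 175.161 + 174.535 + 175.101 + 174.612 + 175.024 + 174.511 + 174.487 + 172.975 + 174.613 + 174.751) / 12 = 174.6775
s = sqrt(sum((x - mean)^2)/(n-1)) = 0.61805553
u_A = s / sqrt(n) = 0.61805553 / sqrt(12) = 0.17841726
u_B1 = 0.898 / sqrt(2) = 0.63498189
u_B2 = 0.229 / sqrt(2) = 0.16192745
u_B3 = 0.375 / sqrt(6) = 0.15309311
u_B4 = 0.057 / sqrt(2) = 0.040305087
uc = sqrt(0.17841726^2 + 0.63498189^2 + 0.16192745^2 + 0.15309311^2 + 0.040305087^2) = 0.69736448
U = k * uc = 2.58 * 0.69736448
U = 1.7992

1.7992


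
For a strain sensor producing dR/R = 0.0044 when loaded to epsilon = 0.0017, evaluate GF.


GF = (dR/R) / epsilon
= 0.0044 / 0.0017
= 2.5882

2.5882


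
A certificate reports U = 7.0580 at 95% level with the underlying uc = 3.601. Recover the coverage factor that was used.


k = U / uc
k = 7.0580 / 3.601
k = 1.96

1.96


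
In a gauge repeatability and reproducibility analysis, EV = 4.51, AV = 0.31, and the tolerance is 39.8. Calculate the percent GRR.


GRR = sqrt(EV^2 + AV^2) = sqrt(4.51^2 + 0.31^2) = 4.5206415
%GRR = GRR / tol * 100 = 4.5206415 / 39.8 * 100
%GRR = 11.3584

11.3584


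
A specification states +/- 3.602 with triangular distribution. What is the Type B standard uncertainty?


u_B = half_width / sqrt(6)
u_B = 3.602 / 2.4494897
u_B = 1.4705

1.4705


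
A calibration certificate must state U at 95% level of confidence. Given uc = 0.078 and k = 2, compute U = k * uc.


U = k * uc
U = 2 * 0.078
U = 0.1560

0.1560


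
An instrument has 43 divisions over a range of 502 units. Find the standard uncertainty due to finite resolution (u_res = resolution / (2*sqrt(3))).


resolution = range / divisions
resolution = 502 / 43 = 11.674419
u_res = resolution / (2*sqrt(3))
u_res = 11.674419 / 3.4641016
u_res = 3.3701

3.3701


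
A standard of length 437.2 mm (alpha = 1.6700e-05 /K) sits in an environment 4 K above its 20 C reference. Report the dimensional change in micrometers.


dL = L * alpha * dT
= 437.2 * 1.6700e-05 * 4
= 0.0292050 mm
dL_um = 0.0292050 * 1000 = 29.2050 um

29.2050


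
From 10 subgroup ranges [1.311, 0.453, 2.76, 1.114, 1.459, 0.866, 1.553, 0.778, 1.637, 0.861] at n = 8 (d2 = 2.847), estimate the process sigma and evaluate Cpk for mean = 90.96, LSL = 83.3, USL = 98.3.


R_bar = (1.311 + 0.453 + 2.76 + 1.114 + 1.459 + 0.866 + 1.553 + 0.778 + 1.637 + 0.861) / 10 = 1.2792
sigma = R_bar / d2 = 1.2792 / 2.847 = 0.44931507
Cp = (USL - LSL)/(6*sigma) = (98.3 - 83.3)/(6*0.44931507) = 5.5640
Cpu = (98.3 - 90.96)/(3*0.44931507) = 5.4453
Cpl = (90.96 - 83.3)/(3*0.44931507) = 5.6827
Cpk = min(Cpu, Cpl) = 5.4453

5.4453


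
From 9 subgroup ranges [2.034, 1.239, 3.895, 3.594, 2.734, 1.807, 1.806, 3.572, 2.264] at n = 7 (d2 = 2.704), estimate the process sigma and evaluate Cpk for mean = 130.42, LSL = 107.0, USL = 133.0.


R_bar = (2.034 + 1.239 + 3.895 + 3.594 + 2.734 + 1.807 + 1.806 + 3.572 + 2.264) / 9 = 2.5494444
sigma = R_bar / d2 = 2.5494444 / 2.704 = 0.94284186
Cp = (USL - LSL)/(6*sigma) = (133.0 - 107.0)/(6*0.94284186) = 4.5960
Cpu = (133.0 - 130.42)/(3*0.94284186) = 0.9121
Cpl = (130.42 - 107.0)/(3*0.94284186) = 8.2799
Cpk = min(Cpu, Cpl) = 0.9121

0.9121


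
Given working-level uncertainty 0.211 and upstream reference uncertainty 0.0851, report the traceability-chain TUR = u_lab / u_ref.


TUR = u_lab / u_ref
= 0.211 / 0.0851
= 2.4794

2.4794


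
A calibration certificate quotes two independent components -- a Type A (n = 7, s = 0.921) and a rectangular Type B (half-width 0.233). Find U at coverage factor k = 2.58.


u_A = s / sqrt(n) = 0.921 / sqrt(7) = 0.34810528
u_B = half_width / sqrt(3) = 0.233 / sqrt(3) = 0.13452261
uc = sqrt(u_A^2 + u_B^2) = sqrt(0.34810528^2 + 0.13452261^2) = 0.37319381
U = k * uc = 2.58 * 0.37319381
U = 0.9628

0.9628


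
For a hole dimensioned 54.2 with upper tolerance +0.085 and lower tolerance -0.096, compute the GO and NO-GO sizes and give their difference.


GO = nominal - lower_tol (smallest hole = maximum material condition)
GO = 54.2 - 0.096 = 54.104
NO-GO = nominal + upper_tol (largest hole = least material condition)
NO-GO = 54.2 + 0.085 = 54.285
spread = NO-GO - GO = 54.285 - 54.104 = 0.1810

0.1810


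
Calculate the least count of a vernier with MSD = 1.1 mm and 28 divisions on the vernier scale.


LC = MSD / n_div
= 1.1 / 28
= 0.0393

0.0393


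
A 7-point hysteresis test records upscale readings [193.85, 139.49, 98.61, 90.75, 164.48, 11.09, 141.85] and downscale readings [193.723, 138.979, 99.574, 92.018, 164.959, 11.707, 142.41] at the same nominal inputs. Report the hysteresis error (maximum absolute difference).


|193.85 - 193.723| = 0.1270
|139.49 - 138.979| = 0.5110
|98.61 - 99.574| = 0.9640
|90.75 - 92.018| = 1.2680
|164.48 - 164.959| = 0.4790
|11.09 - 11.707| = 0.6170
|141.85 - 142.41| = 0.5600
hysteresis = max(diffs) = 1.2680

1.2680


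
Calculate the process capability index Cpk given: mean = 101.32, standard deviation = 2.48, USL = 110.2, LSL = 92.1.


Cpu = (USL - mean) / (3*sigma) = (110.2 - 101.32) / (3*2.48) = 1.1935
Cpl = (mean - LSL) / (3*sigma) = (101.32 - 92.1) / (3*2.48) = 1.2392
Cpk = min(Cpu, Cpl) = 1.1935

1.1935


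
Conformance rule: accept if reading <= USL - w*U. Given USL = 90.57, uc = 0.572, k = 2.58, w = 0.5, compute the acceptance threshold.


U = k * uc = 2.58 * 0.572 = 1.47576
guard band g = w * U = 0.5 * 1.47576 = 0.73788
AL = USL - g = 90.57 - 0.73788
AL = 89.8321

89.8321


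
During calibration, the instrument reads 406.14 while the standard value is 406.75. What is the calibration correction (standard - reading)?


Correction = standard - reading
= 406.75 - 406.14
= 0.6100

0.6100


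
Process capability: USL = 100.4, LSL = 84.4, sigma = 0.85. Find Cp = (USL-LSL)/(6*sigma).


Cp = (USL - LSL) / (6 * sigma)
= (100.4 - 84.4) / (6 * 0.85)
= 16.0000 / 5.1000
= 3.1373

3.1373


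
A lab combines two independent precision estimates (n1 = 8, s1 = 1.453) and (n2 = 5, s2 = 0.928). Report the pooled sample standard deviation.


s_p = sqrt(((n1-1)*s1^2 + (n2-1)*s2^2) / (n1+n2-2))
numerator = (8-1)*1.453^2 + (5-1)*0.928^2 = 14.778463 + 3.444736 = 18.223199
denominator = 8 + 5 - 2 = 11
s_p^2 = 18.223199 / 11 = 1.6566545
s_p = sqrt(1.6566545) = 1.2871

1.2871


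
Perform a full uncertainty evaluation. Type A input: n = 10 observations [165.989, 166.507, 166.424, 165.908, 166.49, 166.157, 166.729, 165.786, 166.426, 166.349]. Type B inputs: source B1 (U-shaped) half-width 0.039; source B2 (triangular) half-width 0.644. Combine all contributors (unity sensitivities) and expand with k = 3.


mean = (165.989 + 166.507 + 166.424 + 165.908 + 166.49 + 166.157 + 166.729 + 165.786 + 166.426 + 166.349) / 10 = 166.2765
s = sqrt(sum((x - mean)^2)/(n-1)) = 0.30297607
u_A = s / sqrt(n) = 0.30297607 / sqrt(10) = 0.095809446
u_B1 = 0.039 / sqrt(2) = 0.027577164
u_B2 = 0.644 / sqrt(6) = 0.2629119
uc = sqrt(0.095809446^2 + 0.027577164^2 + 0.2629119^2) = 0.28118076
U = k * uc = 3 * 0.28118076
U = 0.8435

0.8435


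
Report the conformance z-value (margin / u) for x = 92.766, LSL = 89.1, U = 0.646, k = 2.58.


u = U / k = 0.646 / 2.58 = 0.2503876
margin = |LSL - x| = |89.1 - 92.766| = 3.666
z = margin / u = 3.666 / 0.2503876
z = 14.6413

14.6413


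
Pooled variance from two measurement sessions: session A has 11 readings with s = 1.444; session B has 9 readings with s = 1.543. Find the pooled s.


s_p = sqrt(((n1-1)*s1^2 + (n2-1)*s2^2) / (n1+n2-2))
numerator = (11-1)*1.444^2 + (9-1)*1.543^2 = 20.85136 + 19.046792 = 39.898152
denominator = 11 + 9 - 2 = 18
s_p^2 = 39.898152 / 18 = 2.216564
s_p = sqrt(2.216564) = 1.4888

1.4888


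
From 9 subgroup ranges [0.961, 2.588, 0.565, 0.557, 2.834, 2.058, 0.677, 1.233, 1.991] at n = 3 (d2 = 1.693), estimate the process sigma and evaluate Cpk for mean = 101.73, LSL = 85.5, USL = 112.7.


R_bar = (0.961 + 2.588 + 0.565 + 0.557 + 2.834 + 2.058 + 0.677 + 1.233 + 1.991) / 9 = 1.496
sigma = R_bar / d2 = 1.496 / 1.693 = 0.88363851
Cp = (USL - LSL)/(6*sigma) = (112.7 - 85.5)/(6*0.88363851) = 5.1303
Cpu = (112.7 - 101.73)/(3*0.88363851) = 4.1382
Cpl = (101.73 - 85.5)/(3*0.88363851) = 6.1224
Cpk = min(Cpu, Cpl) = 4.1382

4.1382


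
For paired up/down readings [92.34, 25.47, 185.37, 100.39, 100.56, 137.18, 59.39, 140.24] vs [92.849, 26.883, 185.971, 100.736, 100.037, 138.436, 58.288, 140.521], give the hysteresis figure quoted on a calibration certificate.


|92.34 - 92.849| = 0.5090
|25.47 - 26.883| = 1.4130
|185.37 - 185.971| = 0.6010
|100.39 - 100.736| = 0.3460
|100.56 - 100.037| = 0.5230
|137.18 - 138.436| = 1.2560
|59.39 - 58.288| = 1.1020
|140.24 - 140.521| = 0.2810
hysteresis = max(diffs) = 1.4130

1.4130


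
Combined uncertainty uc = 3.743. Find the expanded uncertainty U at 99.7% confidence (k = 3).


U = k * uc
U = 3 * 3.743
U = 11.2290

11.2290


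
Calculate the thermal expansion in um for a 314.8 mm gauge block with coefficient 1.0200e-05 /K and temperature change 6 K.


dL = L * alpha * dT
= 314.8 * 1.0200e-05 * 6
= 0.0192658 mm
dL_um = 0.0192658 * 1000 = 19.2658 um

19.2658


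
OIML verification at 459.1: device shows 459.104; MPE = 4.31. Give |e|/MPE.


e = indication - reference = 459.104 - 459.1 = 0.0040
|e| = 0.0040
ratio = |e| / MPE = 0.0040 / 4.31
ratio = 9.2807e-04

9.2807e-04


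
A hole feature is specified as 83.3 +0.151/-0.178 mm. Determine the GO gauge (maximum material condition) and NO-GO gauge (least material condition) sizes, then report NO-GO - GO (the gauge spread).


GO = nominal - lower_tol (smallest hole = maximum material condition)
GO = 83.3 - 0.178 = 83.122
NO-GO = nominal + upper_tol (largest hole = least material condition)
NO-GO = 83.3 + 0.151 = 83.451
spread = NO-GO - GO = 83.451 - 83.122 = 0.3290

0.3290


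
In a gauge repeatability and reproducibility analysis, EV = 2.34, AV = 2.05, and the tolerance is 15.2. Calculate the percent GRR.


GRR = sqrt(EV^2 + AV^2) = sqrt(2.34^2 + 2.05^2) = 3.1109645
%GRR = GRR / tol * 100 = 3.1109645 / 15.2 * 100
%GRR = 20.4669

20.4669


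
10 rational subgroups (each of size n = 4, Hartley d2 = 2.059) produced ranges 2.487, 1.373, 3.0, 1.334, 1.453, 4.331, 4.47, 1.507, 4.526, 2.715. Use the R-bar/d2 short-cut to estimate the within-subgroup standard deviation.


R_bar = (2.487 + 1.373 + 3.0 + 1.334 + 1.453 + 4.331 + 4.47 + 1.507 + 4.526 + 2.715) / 10
R_bar = 27.196 / 10 = 2.7196
sigma_hat = R_bar / d2 = 2.7196 / 2.059 = 1.3208

1.3208


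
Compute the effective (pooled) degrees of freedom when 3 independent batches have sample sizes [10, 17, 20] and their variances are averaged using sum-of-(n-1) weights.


nu = sum_i (n_i - 1)
nu = ((10 - 1) + (17 - 1) + (20 - 1))
nu = 9 + 16 + 19
nu = 44

44


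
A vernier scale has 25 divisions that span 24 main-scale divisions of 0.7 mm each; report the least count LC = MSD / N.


LC = MSD / n_div
= 0.7 / 25
= 0.0280

0.0280


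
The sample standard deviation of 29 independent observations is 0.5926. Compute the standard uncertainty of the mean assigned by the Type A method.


u_A = s / sqrt(n)
u_A = 0.5926 / sqrt(29)
u_A = 0.5926 / 5.3851648
u_A = 0.1100

0.1100


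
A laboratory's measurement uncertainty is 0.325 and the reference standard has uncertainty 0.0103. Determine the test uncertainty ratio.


TUR = u_lab / u_ref
= 0.325 / 0.0103
= 31.5534

31.5534


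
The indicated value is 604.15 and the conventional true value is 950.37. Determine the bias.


Systematic error = measured - true
= 604.15 - 950.37
= -346.2200

-346.2200


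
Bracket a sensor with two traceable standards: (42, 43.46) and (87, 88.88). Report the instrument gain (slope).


slope = (y2 - y1) / (x2 - x1)
= (88.88 - 43.46) / (87 - 42)
= 45.4200 / 45
= 1.0093

1.0093


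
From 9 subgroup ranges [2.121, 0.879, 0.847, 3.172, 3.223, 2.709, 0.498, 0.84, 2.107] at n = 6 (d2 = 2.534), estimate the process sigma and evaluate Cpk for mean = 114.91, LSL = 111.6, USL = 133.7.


R_bar = (2.121 + 0.879 + 0.847 + 3.172 + 3.223 + 2.709 + 0.498 + 0.84 + 2.107) / 9 = 1.8217778
sigma = R_bar / d2 = 1.8217778 / 2.534 = 0.71893362
Cp = (USL - LSL)/(6*sigma) = (133.7 - 111.6)/(6*0.71893362) = 5.1233
Cpu = (133.7 - 114.91)/(3*0.71893362) = 8.7120
Cpl = (114.91 - 111.6)/(3*0.71893362) = 1.5347
Cpk = min(Cpu, Cpl) = 1.5347

1.5347


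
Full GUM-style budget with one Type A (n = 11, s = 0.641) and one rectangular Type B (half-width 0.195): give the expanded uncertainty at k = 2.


u_A = s / sqrt(n) = 0.641 / sqrt(11) = 0.19326877
u_B = half_width / sqrt(3) = 0.195 / sqrt(3) = 0.1125833
uc = sqrt(u_A^2 + u_B^2) = sqrt(0.19326877^2 + 0.1125833^2) = 0.22366899
U = k * uc = 2 * 0.22366899
U = 0.4473

0.4473


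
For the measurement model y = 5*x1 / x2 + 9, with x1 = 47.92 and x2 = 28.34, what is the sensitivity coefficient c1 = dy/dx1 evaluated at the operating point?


y = 5*x1 / x2 + 9
dy/dx1 = 5/x2
Evaluate at x2 = 28.34: c1 = 5 / 28.34
c1 = 0.1764

0.1764


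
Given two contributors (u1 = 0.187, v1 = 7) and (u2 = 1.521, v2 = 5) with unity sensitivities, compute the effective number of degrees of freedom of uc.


uc = sqrt(u1^2 + u2^2) = sqrt(0.187^2 + 1.521^2) = 1.5324523
v_eff = uc^4 / (u1^4/v1 + u2^4/v2)
= 1.5324523^4 / (0.187^4/7 + 1.521^4/5)
= 5.5150298 / 1.0705765
v_eff = 5.1515

5.1515


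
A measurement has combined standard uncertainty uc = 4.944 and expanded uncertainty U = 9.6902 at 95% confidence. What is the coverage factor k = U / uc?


k = U / uc
k = 9.6902 / 4.944
k = 1.96

1.96


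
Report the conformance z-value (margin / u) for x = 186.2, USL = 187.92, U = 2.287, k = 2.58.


u = U / k = 2.287 / 2.58 = 0.88643411
margin = |USL - x| = |187.92 - 186.2| = 1.72
z = margin / u = 1.72 / 0.88643411
z = 1.9404

1.9404


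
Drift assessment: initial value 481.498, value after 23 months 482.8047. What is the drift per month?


rate = (v2 - v1) / months
= (482.8047 - 481.498) / 23
= 1.3067 / 23
= 0.0568

0.0568


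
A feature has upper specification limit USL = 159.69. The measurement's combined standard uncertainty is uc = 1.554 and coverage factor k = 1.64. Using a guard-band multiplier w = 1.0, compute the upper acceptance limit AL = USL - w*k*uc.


U = k * uc = 1.64 * 1.554 = 2.54856
guard band g = w * U = 1.0 * 2.54856 = 2.54856
AL = USL - g = 159.69 - 2.54856
AL = 157.1414

157.1414


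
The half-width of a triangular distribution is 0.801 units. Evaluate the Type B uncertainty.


u_B = half_width / sqrt(6)
u_B = 0.801 / 2.4494897
u_B = 0.3270

0.3270


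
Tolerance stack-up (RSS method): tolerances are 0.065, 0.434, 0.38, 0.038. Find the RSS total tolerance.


RSS = sqrt(0.065^2 + 0.434^2 + 0.38^2 + 0.038^2)
= sqrt(0.338425)
= 0.5817

0.5817


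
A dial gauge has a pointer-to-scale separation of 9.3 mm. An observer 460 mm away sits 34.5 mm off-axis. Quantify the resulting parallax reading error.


error = h * offset / d
= 9.3 * 34.5 / 460
= 0.6975

0.6975


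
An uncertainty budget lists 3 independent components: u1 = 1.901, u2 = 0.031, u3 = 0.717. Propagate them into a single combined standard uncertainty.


uc = sqrt(1.901^2 + 0.031^2 + 0.717^2)
uc = sqrt(4.128851)
uc = 2.0320

2.0320


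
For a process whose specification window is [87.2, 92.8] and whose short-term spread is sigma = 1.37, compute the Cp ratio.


Cp = (USL - LSL) / (6 * sigma)
= (92.8 - 87.2) / (6 * 1.37)
= 5.6000 / 8.2200
= 0.6813

0.6813


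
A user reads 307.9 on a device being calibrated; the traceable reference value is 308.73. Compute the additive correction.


Correction = standard - reading
= 308.73 - 307.9
= 0.8300

0.8300


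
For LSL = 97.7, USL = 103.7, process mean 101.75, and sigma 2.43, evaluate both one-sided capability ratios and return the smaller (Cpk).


Cpu = (USL - mean) / (3*sigma) = (103.7 - 101.75) / (3*2.43) = 0.2675
Cpl = (mean - LSL) / (3*sigma) = (101.75 - 97.7) / (3*2.43) = 0.5556
Cpk = min(Cpu, Cpl) = 0.2675

0.2675


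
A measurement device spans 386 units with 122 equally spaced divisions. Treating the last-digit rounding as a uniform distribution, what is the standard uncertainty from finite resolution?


resolution = range / divisions
resolution = 386 / 122 = 3.1639344
u_res = resolution / (2*sqrt(3))
u_res = 3.1639344 / 3.4641016
u_res = 0.9133

0.9133


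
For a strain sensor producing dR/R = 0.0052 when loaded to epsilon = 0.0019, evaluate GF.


GF = (dR/R) / epsilon
= 0.0052 / 0.0019
= 2.7368

2.7368


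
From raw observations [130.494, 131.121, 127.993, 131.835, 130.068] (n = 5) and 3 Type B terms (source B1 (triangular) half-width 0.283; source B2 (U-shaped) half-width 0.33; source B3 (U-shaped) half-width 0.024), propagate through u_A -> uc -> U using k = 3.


mean = (130.494 + 131.121 + 127.993 + 131.835 + 130.068) / 5 = 130.3022
s = sqrt(sum((x - mean)^2)/(n-1)) = 1.4529238
u_A = s / sqrt(n) = 1.4529238 / sqrt(5) = 0.64976728
u_B1 = 0.283 / sqrt(6) = 0.11553427
u_B2 = 0.33 / sqrt(2) = 0.23334524
u_B3 = 0.024 / sqrt(2) = 0.016970563
uc = sqrt(0.64976728^2 + 0.11553427^2 + 0.23334524^2 + 0.016970563^2) = 0.7002026
U = k * uc = 3 * 0.7002026
U = 2.1006

2.1006


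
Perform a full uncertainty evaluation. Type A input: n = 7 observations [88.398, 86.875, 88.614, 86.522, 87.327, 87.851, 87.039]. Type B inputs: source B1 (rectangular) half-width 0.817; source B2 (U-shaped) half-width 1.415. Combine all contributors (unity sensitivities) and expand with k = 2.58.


mean = (88.398 + 86.875 + 88.614 + 86.522 + 87.327 + 87.851 + 87.039) / 7 = 87.518
s = sqrt(sum((x - mean)^2)/(n-1)) = 0.79140087
u_A = s / sqrt(n) = 0.79140087 / sqrt(7) = 0.29912141
u_B1 = 0.817 / sqrt(3) = 0.47169517
u_B2 = 1.415 / sqrt(2) = 1.0005561
uc = sqrt(0.29912141^2 + 0.47169517^2 + 1.0005561^2) = 1.1458981
U = k * uc = 2.58 * 1.1458981
U = 2.9564

2.9564


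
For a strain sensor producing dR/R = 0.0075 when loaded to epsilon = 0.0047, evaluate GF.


GF = (dR/R) / epsilon
= 0.0075 / 0.0047
= 1.5957

1.5957


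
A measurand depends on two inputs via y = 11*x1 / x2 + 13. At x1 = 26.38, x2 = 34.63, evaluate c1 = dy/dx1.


y = 11*x1 / x2 + 13
dy/dx1 = 11/x2
Evaluate at x2 = 34.63: c1 = 11 / 34.63
c1 = 0.3176

0.3176


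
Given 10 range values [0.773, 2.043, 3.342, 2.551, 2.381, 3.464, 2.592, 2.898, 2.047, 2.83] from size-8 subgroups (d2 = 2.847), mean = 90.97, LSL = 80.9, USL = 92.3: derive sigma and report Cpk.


R_bar = (0.773 + 2.043 + 3.342 + 2.551 + 2.381 + 3.464 + 2.592 + 2.898 + 2.047 + 2.83) / 10 = 2.4921
sigma = R_bar / d2 = 2.4921 / 2.847 = 0.87534247
Cp = (USL - LSL)/(6*sigma) = (92.3 - 80.9)/(6*0.87534247) = 2.1706
Cpu = (92.3 - 90.97)/(3*0.87534247) = 0.5065
Cpl = (90.97 - 80.9)/(3*0.87534247) = 3.8347
Cpk = min(Cpu, Cpl) = 0.5065

0.5065


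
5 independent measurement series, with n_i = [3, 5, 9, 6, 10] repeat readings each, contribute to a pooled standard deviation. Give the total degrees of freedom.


nu = sum_i (n_i - 1)
nu = ((3 - 1) + (5 - 1) + (9 - 1) + (6 - 1) + (10 - 1))
nu = 2 + 4 + 8 + 5 + 9
nu = 28

28


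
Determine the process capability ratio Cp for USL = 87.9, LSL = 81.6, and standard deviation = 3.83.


Cp = (USL - LSL) / (6 * sigma)
= (87.9 - 81.6) / (6 * 3.83)
= 6.3000 / 22.9800
= 0.2742

0.2742


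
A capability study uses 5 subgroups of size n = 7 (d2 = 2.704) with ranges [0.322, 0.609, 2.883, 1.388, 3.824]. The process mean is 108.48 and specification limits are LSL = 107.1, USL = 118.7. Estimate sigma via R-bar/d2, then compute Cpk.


R_bar = (0.322 + 0.609 + 2.883 + 1.388 + 3.824) / 5 = 1.8052
sigma = R_bar / d2 = 1.8052 / 2.704 = 0.66760355
Cp = (USL - LSL)/(6*sigma) = (118.7 - 107.1)/(6*0.66760355) = 2.8959
Cpu = (118.7 - 108.48)/(3*0.66760355) = 5.1028
Cpl = (108.48 - 107.1)/(3*0.66760355) = 0.6890
Cpk = min(Cpu, Cpl) = 0.6890

0.6890


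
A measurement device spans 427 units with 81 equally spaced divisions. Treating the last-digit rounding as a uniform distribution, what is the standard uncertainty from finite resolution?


resolution = range / divisions
resolution = 427 / 81 = 5.2716049
u_res = resolution / (2*sqrt(3))
u_res = 5.2716049 / 3.4641016
u_res = 1.5218

1.5218


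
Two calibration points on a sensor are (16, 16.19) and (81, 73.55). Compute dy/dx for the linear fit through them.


slope = (y2 - y1) / (x2 - x1)
= (73.55 - 16.19) / (81 - 16)
= 57.3600 / 65
= 0.8825

0.8825


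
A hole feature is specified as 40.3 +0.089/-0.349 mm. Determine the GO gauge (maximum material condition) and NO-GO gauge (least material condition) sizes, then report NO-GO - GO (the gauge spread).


GO = nominal - lower_tol (smallest hole = maximum material condition)
GO = 40.3 - 0.349 = 39.951
NO-GO = nominal + upper_tol (largest hole = least material condition)
NO-GO = 40.3 + 0.089 = 40.389
spread = NO-GO - GO = 40.389 - 39.951 = 0.4380

0.4380


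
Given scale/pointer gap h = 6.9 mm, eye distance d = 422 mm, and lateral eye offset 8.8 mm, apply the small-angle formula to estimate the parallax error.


error = h * offset / d
= 6.9 * 8.8 / 422
= 0.1439

0.1439


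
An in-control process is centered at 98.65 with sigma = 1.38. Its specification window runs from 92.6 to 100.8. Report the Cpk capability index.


Cpu = (USL - mean) / (3*sigma) = (100.8 - 98.65) / (3*1.38) = 0.5193
Cpl = (mean - LSL) / (3*sigma) = (98.65 - 92.6) / (3*1.38) = 1.4614
Cpk = min(Cpu, Cpl) = 0.5193

0.5193


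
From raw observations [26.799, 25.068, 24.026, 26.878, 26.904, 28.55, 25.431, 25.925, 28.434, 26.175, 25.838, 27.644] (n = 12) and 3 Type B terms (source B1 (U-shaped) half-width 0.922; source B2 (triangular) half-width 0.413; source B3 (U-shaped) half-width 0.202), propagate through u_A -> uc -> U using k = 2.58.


mean = (26.799 + 25.068 + 24.026 + 26.878 + 26.904 + 28.55 + 25.431 + 25.925 + 28.434 + 26.175 + 25.838 + 27.644) / 12 = 26.47266667
s = sqrt(sum((x - mean)^2)/(n-1)) = 1.3425445
u_A = s / sqrt(n) = 1.3425445 / sqrt(12) = 0.38755921
u_B1 = 0.922 / sqrt(2) = 0.65195245
u_B2 = 0.413 / sqrt(6) = 0.16860654
u_B3 = 0.202 / sqrt(2) = 0.14283557
uc = sqrt(0.38755921^2 + 0.65195245^2 + 0.16860654^2 + 0.14283557^2) = 0.78998374
U = k * uc = 2.58 * 0.78998374
U = 2.0382

2.0382


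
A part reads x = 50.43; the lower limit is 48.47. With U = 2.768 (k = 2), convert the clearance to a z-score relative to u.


u = U / k = 2.768 / 2 = 1.384
margin = |LSL - x| = |48.47 - 50.43| = 1.96
z = margin / u = 1.96 / 1.384
z = 1.4162

1.4162


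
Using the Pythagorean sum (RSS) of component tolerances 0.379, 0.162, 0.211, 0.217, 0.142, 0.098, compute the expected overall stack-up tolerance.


RSS = sqrt(0.379^2 + 0.162^2 + 0.211^2 + 0.217^2 + 0.142^2 + 0.098^2)
= sqrt(0.291263)
= 0.5397

0.5397


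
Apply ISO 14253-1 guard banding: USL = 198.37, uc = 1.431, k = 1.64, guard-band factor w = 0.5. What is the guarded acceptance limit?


U = k * uc = 1.64 * 1.431 = 2.34684
guard band g = w * U = 0.5 * 2.34684 = 1.17342
AL = USL - g = 198.37 - 1.17342
AL = 197.1966

197.1966


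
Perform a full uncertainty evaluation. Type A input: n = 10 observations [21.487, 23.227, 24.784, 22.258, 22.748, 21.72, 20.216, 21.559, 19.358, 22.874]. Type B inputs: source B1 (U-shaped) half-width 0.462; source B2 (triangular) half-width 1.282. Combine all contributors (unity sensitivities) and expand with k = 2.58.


mean = (21.487 + 23.227 + 24.784 + 22.258 + 22.748 + 21.72 + 20.216 + 21.559 + 19.358 + 22.874) / 10 = 22.0231
s = sqrt(sum((x - mean)^2)/(n-1)) = 1.5398291
u_A = s / sqrt(n) = 1.5398291 / sqrt(10) = 0.48693672
u_B1 = 0.462 / sqrt(2) = 0.32668333
u_B2 = 1.282 / sqrt(6) = 0.52337431
uc = sqrt(0.48693672^2 + 0.32668333^2 + 0.52337431^2) = 0.78597076
U = k * uc = 2.58 * 0.78597076
U = 2.0278

2.0278


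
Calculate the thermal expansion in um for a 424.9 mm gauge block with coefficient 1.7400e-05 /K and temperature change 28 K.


dL = L * alpha * dT
= 424.9 * 1.7400e-05 * 28
= 0.2070113 mm
dL_um = 0.2070113 * 1000 = 207.0113 um

207.0113


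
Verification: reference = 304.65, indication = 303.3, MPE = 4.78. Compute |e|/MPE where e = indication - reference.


e = indication - reference = 303.3 - 304.65 = -1.3500
|e| = 1.3500
ratio = |e| / MPE = 1.3500 / 4.78
ratio = 0.2824

0.2824


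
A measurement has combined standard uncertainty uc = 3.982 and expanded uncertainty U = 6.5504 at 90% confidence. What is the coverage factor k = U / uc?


k = U / uc
k = 6.5504 / 3.982
k = 1.645

1.645


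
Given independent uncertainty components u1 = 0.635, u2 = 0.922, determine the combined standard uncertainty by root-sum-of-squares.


uc = sqrt(0.635^2 + 0.922^2)
uc = sqrt(1.253309)
uc = 1.1195

1.1195


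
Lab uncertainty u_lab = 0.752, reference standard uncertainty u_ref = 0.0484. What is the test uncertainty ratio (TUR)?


TUR = u_lab / u_ref
= 0.752 / 0.0484
= 15.5372

15.5372


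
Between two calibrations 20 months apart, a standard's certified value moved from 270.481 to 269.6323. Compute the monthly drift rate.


rate = (v2 - v1) / months
= (269.6323 - 270.481) / 20
= -0.8487 / 20
= -0.0424

-0.0424


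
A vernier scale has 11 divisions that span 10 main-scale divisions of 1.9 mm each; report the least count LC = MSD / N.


LC = MSD / n_div
= 1.9 / 11
= 0.1727

0.1727


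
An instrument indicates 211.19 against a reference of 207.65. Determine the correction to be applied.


Correction = standard - reading
= 207.65 - 211.19
= -3.5400

-3.5400


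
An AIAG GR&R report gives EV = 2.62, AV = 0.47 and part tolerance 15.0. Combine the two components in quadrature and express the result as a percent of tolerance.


GRR = sqrt(EV^2 + AV^2) = sqrt(2.62^2 + 0.47^2) = 2.6618227
%GRR = GRR / tol * 100 = 2.6618227 / 15.0 * 100
%GRR = 17.7455

17.7455


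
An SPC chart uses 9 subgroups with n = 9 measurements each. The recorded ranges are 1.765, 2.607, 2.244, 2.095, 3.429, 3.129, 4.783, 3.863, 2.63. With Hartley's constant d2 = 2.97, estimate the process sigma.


R_bar = (1.765 + 2.607 + 2.244 + 2.095 + 3.429 + 3.129 + 4.783 + 3.863 + 2.63) / 9
R_bar = 26.545 / 9 = 2.9494444
sigma_hat = R_bar / d2 = 2.9494444 / 2.97 = 0.9931

0.9931


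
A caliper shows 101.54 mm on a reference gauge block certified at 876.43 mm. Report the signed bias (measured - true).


Systematic error = measured - true
= 101.54 - 876.43
= -774.8900

-774.8900


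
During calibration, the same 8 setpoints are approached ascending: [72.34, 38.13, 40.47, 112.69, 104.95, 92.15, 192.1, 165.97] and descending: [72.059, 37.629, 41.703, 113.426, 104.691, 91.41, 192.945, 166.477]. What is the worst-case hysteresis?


|72.34 - 72.059| = 0.2810
|38.13 - 37.629| = 0.5010
|40.47 - 41.703| = 1.2330
|112.69 - 113.426| = 0.7360
|104.95 - 104.691| = 0.2590
|92.15 - 91.41| = 0.7400
|192.1 - 192.945| = 0.8450
|165.97 - 166.477| = 0.5070
hysteresis = max(diffs) = 1.2330

1.2330


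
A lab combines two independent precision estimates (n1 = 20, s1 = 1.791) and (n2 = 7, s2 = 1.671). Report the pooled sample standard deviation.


s_p = sqrt(((n1-1)*s1^2 + (n2-1)*s2^2) / (n1+n2-2))
numerator = (20-1)*1.791^2 + (7-1)*1.671^2 = 60.945939 + 16.753446 = 77.699385
denominator = 20 + 7 - 2 = 25
s_p^2 = 77.699385 / 25 = 3.1079754
s_p = sqrt(3.1079754) = 1.7629

1.7629


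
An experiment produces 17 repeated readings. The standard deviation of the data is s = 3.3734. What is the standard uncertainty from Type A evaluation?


u_A = s / sqrt(n)
u_A = 3.3734 / sqrt(17)
u_A = 3.3734 / 4.1231056
u_A = 0.8182

0.8182


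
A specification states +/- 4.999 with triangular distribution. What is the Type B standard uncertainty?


u_B = half_width / sqrt(6)
u_B = 4.999 / 2.4494897
u_B = 2.0408

2.0408


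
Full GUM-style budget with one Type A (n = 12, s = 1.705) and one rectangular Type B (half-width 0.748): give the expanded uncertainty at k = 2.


u_A = s / sqrt(n) = 1.705 / sqrt(12) = 0.4921911
u_B = half_width / sqrt(3) = 0.748 / sqrt(3) = 0.431858
uc = sqrt(u_A^2 + u_B^2) = sqrt(0.4921911^2 + 0.431858^2) = 0.65479265
U = k * uc = 2 * 0.65479265
U = 1.3096

1.3096


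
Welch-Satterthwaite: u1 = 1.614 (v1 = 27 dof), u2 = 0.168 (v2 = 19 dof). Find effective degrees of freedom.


uc = sqrt(u1^2 + u2^2) = sqrt(1.614^2 + 0.168^2) = 1.6227199
v_eff = uc^4 / (u1^4/v1 + u2^4/v2)
= 1.6227199^4 / (1.614^4/27 + 0.168^4/19)
= 6.9338469 / 0.25137541
v_eff = 27.5836

27.5836


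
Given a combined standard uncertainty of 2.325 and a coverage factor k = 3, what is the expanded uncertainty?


U = k * uc
U = 3 * 2.325
U = 6.9750

6.9750


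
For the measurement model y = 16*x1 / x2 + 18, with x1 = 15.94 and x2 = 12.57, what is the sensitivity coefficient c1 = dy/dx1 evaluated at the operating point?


y = 16*x1 / x2 + 18
dy/dx1 = 16/x2
Evaluate at x2 = 12.57: c1 = 16 / 12.57
c1 = 1.2729

1.2729


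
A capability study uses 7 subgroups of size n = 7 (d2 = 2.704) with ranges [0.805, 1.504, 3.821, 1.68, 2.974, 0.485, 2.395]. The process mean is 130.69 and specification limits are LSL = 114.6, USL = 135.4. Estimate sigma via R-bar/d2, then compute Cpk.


R_bar = (0.805 + 1.504 + 3.821 + 1.68 + 2.974 + 0.485 + 2.395) / 7 = 1.952
sigma = R_bar / d2 = 1.952 / 2.704 = 0.72189349
Cp = (USL - LSL)/(6*sigma) = (135.4 - 114.6)/(6*0.72189349) = 4.8022
Cpu = (135.4 - 130.69)/(3*0.72189349) = 2.1748
Cpl = (130.69 - 114.6)/(3*0.72189349) = 7.4295
Cpk = min(Cpu, Cpl) = 2.1748

2.1748


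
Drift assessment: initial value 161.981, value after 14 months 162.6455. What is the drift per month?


rate = (v2 - v1) / months
= (162.6455 - 161.981) / 14
= 0.6645 / 14
= 0.0475

0.0475


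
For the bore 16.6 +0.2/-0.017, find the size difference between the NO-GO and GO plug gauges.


GO = nominal - lower_tol (smallest hole = maximum material condition)
GO = 16.6 - 0.017 = 16.583
NO-GO = nominal + upper_tol (largest hole = least material condition)
NO-GO = 16.6 + 0.2 = 16.8
spread = NO-GO - GO = 16.8 - 16.583 = 0.2170

0.2170


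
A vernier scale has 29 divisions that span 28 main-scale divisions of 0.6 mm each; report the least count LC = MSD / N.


LC = MSD / n_div
= 0.6 / 29
= 0.0207

0.0207


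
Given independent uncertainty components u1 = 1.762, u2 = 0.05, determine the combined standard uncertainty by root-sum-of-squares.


uc = sqrt(1.762^2 + 0.05^2)
uc = sqrt(3.107144)
uc = 1.7627

1.7627


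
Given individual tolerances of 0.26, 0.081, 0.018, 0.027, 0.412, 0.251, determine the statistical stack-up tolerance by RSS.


RSS = sqrt(0.26^2 + 0.081^2 + 0.018^2 + 0.027^2 + 0.412^2 + 0.251^2)
= sqrt(0.307959)
= 0.5549

0.5549


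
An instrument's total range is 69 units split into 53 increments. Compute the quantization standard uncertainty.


resolution = range / divisions
resolution = 69 / 53 = 1.3018868
u_res = resolution / (2*sqrt(3))
u_res = 1.3018868 / 3.4641016
u_res = 0.3758

0.3758


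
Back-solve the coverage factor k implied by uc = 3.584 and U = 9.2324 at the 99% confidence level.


k = U / uc
k = 9.2324 / 3.584
k = 2.576

2.576


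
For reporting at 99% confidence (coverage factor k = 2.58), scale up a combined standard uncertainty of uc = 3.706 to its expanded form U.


U = k * uc
U = 2.58 * 3.706
U = 9.5615

9.5615


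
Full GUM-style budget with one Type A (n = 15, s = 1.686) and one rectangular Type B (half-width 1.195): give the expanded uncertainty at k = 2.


u_A = s / sqrt(n) = 1.686 / sqrt(15) = 0.43532333
u_B = half_width / sqrt(3) = 1.195 / sqrt(3) = 0.68993357
uc = sqrt(u_A^2 + u_B^2) = sqrt(0.43532333^2 + 0.68993357^2) = 0.81579086
U = k * uc = 2 * 0.81579086
U = 1.6316

1.6316


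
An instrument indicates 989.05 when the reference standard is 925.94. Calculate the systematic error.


Systematic error = measured - true
= 989.05 - 925.94
= 63.1100

63.1100


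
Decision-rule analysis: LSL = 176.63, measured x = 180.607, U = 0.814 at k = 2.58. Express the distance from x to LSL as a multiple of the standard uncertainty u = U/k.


u = U / k = 0.814 / 2.58 = 0.31550388
margin = |LSL - x| = |176.63 - 180.607| = 3.977
z = margin / u = 3.977 / 0.31550388
z = 12.6052

12.6052


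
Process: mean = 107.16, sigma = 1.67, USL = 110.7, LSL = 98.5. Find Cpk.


Cpu = (USL - mean) / (3*sigma) = (110.7 - 107.16) / (3*1.67) = 0.7066
Cpl = (mean - LSL) / (3*sigma) = (107.16 - 98.5) / (3*1.67) = 1.7285
Cpk = min(Cpu, Cpl) = 0.7066

0.7066


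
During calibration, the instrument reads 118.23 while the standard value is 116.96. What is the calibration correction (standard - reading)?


Correction = standard - reading
= 116.96 - 118.23
= -1.2700

-1.2700


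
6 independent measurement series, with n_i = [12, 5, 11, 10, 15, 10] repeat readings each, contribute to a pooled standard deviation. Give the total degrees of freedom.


nu = sum_i (n_i - 1)
nu = ((12 - 1) + (5 - 1) + (11 - 1) + (10 - 1) + (15 - 1) + (10 - 1))
nu = 11 + 4 + 10 + 9 + 14 + 9
nu = 57

57


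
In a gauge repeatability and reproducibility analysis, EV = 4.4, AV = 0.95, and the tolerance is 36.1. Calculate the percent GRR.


GRR = sqrt(EV^2 + AV^2) = sqrt(4.4^2 + 0.95^2) = 4.5013887
%GRR = GRR / tol * 100 = 4.5013887 / 36.1 * 100
%GRR = 12.4692

12.4692


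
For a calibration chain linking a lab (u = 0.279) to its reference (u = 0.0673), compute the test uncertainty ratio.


TUR = u_lab / u_ref
= 0.279 / 0.0673
= 4.1456

4.1456


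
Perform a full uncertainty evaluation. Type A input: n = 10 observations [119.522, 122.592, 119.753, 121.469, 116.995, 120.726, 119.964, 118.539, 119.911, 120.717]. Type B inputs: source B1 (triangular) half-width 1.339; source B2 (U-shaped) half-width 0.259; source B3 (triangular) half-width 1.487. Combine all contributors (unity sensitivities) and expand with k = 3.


mean = (119.522 + 122.592 + 119.753 + 121.469 + 116.995 + 120.726 + 119.964 + 118.539 + 119.911 + 120.717) / 10 = 120.0188
s = sqrt(sum((x - mean)^2)/(n-1)) = 1.5411868
u_A = s / sqrt(n) = 1.5411868 / sqrt(10) = 0.48736606
u_B1 = 1.339 / sqrt(6) = 0.54664446
u_B2 = 0.259 / sqrt(2) = 0.18314066
u_B3 = 1.487 / sqrt(6) = 0.60706521
uc = sqrt(0.48736606^2 + 0.54664446^2 + 0.18314066^2 + 0.60706521^2) = 0.96871797
U = k * uc = 3 * 0.96871797
U = 2.9062

2.9062


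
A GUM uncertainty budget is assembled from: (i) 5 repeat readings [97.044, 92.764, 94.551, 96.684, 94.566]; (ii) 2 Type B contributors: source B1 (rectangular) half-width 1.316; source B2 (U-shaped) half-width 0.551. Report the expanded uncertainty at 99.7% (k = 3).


mean = (97.044 + 92.764 + 94.551 + 96.684 + 94.566) / 5 = 95.1218
s = sqrt(sum((x - mean)^2)/(n-1)) = 1.7556529
u_A = s / sqrt(n) = 1.7556529 / sqrt(5) = 0.78515185
u_B1 = 1.316 / sqrt(3) = 0.75979295
u_B2 = 0.551 / sqrt(2) = 0.38961584
uc = sqrt(0.78515185^2 + 0.75979295^2 + 0.38961584^2) = 1.1599781
U = k * uc = 3 * 1.1599781
U = 3.4799

3.4799


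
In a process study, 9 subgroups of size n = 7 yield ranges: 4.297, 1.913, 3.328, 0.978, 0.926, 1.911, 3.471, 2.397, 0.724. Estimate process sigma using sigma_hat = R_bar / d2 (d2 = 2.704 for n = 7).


R_bar = (4.297 + 1.913 + 3.328 + 0.978 + 0.926 + 1.911 + 3.471 + 2.397 + 0.724) / 9
R_bar = 19.945 / 9 = 2.2161111
sigma_hat = R_bar / d2 = 2.2161111 / 2.704 = 0.8196

0.8196


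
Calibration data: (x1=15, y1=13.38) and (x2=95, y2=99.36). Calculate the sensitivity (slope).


slope = (y2 - y1) / (x2 - x1)
= (99.36 - 13.38) / (95 - 15)
= 85.9800 / 80
= 1.0748

1.0748


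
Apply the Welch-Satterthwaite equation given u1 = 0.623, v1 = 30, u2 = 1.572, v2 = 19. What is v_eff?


uc = sqrt(u1^2 + u2^2) = sqrt(0.623^2 + 1.572^2) = 1.6909503
v_eff = uc^4 / (u1^4/v1 + u2^4/v2)
= 1.6909503^4 / (0.623^4/30 + 1.572^4/19)
= 8.1756704 / 0.32642938
v_eff = 25.0458

25.0458


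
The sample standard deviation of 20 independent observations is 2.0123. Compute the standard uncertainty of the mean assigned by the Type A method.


u_A = s / sqrt(n)
u_A = 2.0123 / sqrt(20)
u_A = 2.0123 / 4.472136
u_A = 0.4500

0.4500


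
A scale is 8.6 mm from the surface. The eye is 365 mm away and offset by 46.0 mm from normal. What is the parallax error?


error = h * offset / d
= 8.6 * 46.0 / 365
= 1.0838

1.0838


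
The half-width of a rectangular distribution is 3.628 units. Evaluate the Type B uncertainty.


u_B = half_width / sqrt(3)
u_B = 3.628 / 1.7320508
u_B = 2.0946

2.0946


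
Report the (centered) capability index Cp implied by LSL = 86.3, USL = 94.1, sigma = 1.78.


Cp = (USL - LSL) / (6 * sigma)
= (94.1 - 86.3) / (6 * 1.78)
= 7.8000 / 10.6800
= 0.7303

0.7303


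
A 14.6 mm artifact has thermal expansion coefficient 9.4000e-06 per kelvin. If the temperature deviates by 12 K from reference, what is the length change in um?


dL = L * alpha * dT
= 14.6 * 9.4000e-06 * 12
= 0.0016469 mm
dL_um = 0.0016469 * 1000 = 1.6469 um

1.6469


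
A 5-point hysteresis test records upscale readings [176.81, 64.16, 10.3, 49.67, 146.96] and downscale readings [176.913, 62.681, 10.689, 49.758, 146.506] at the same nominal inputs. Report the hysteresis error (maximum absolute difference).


|176.81 - 176.913| = 0.1030
|64.16 - 62.681| = 1.4790
|10.3 - 10.689| = 0.3890
|49.67 - 49.758| = 0.0880
|146.96 - 146.506| = 0.4540
hysteresis = max(diffs) = 1.4790

1.4790


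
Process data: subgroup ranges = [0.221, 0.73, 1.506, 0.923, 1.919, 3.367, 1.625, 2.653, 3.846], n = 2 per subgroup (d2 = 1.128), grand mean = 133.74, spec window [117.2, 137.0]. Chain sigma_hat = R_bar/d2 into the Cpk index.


R_bar = (0.221 + 0.73 + 1.506 + 0.923 + 1.919 + 3.367 + 1.625 + 2.653 + 3.846) / 9 = 1.8655556
sigma = R_bar / d2 = 1.8655556 / 1.128 = 1.6538613
Cp = (USL - LSL)/(6*sigma) = (137.0 - 117.2)/(6*1.6538613) = 1.9953
Cpu = (137.0 - 133.74)/(3*1.6538613) = 0.6570
Cpl = (133.74 - 117.2)/(3*1.6538613) = 3.3336
Cpk = min(Cpu, Cpl) = 0.6570

0.6570


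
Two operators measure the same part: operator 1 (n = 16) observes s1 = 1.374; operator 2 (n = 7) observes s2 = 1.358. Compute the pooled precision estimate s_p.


s_p = sqrt(((n1-1)*s1^2 + (n2-1)*s2^2) / (n1+n2-2))
numerator = (16-1)*1.374^2 + (7-1)*1.358^2 = 28.31814 + 11.064984 = 39.383124
denominator = 16 + 7 - 2 = 21
s_p^2 = 39.383124 / 21 = 1.8753869
s_p = sqrt(1.8753869) = 1.3694

1.3694
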